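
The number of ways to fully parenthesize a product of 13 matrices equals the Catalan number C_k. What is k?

12

Bracketing 13 factors into binary products is counted by C_{13−1} = C_12.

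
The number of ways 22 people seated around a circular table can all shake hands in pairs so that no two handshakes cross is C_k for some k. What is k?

Non-crossing handshake pairings of 2n people are counted by C_n; 22 people gives n = 11.

11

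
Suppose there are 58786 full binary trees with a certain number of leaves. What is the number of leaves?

Full binary trees with L leaves are counted by C_{L−1}, and C_11 = 58786.
So the index is 11, and the number of leaves is 11 + 1 = 12.

12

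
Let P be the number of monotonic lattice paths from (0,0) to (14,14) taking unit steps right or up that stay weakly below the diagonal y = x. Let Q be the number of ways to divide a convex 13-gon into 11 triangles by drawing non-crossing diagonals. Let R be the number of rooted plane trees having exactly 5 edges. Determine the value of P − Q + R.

Monotone paths in an n×n grid that stay weakly below the diagonal are counted by C_n; here n = 14. So P = C_14 = 2674440.
The number of triangulations of a 13-gon is the Catalan number C_11 (index = sides − 2). So Q = C_11 = 58786.
Rooted ordered trees with n edges are counted by C_n; here n = 5. So R = C_5 = 42.
P − Q + R = 2674440 − 58786 + 42 = 2615696.

2615696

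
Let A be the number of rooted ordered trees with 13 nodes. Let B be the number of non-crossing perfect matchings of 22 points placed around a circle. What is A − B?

A rooted plane tree on 13 nodes has 12 edges, and such trees are counted by C_12. So A = C_12 = 208012.
Pairing 22 circle points by 11 non-crossing chords gives C_11 matchings. So B = C_11 = 58786.
A − B = 208012 − 58786 = 149226.

149226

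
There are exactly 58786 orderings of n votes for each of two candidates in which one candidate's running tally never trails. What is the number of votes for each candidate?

Such ballot sequences with n votes each are counted by C_n. Since C_11 = 58786, the index is 11.

11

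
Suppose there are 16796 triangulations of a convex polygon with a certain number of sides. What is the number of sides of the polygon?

12

Triangulations of a convex m-gon are counted by C_{m−2}. The Catalan number equal to 16796 is C_10.
So m − 2 = 10, giving m = 12 sides.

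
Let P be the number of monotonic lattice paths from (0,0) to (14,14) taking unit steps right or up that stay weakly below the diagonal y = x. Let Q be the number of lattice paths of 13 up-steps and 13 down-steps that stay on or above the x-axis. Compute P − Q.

Monotone paths in an n×n grid that stay weakly below the diagonal are counted by C_n; here n = 14. So P = C_14 = 2674440.
Paths of 13 up- and 13 down-steps that never dip below the axis are Dyck paths; their count is C_13. So Q = C_13 = 742900.
P − Q = 2674440 − 742900 = 1931540.

1931540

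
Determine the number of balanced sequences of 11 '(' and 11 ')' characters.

With 11 pairs the number of balanced bracket strings is the Catalan number C_11.
C_11 = 58786.

58786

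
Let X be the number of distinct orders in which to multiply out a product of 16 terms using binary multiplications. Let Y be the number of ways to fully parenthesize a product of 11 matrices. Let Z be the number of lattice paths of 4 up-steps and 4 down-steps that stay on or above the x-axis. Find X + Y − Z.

9711627

Bracketing 16 factors into binary products is counted by C_{16−1} = C_15. So X = C_15 = 9694845.
Ways to associate a product of 11 factors correspond to binary trees on 11 leaves, so the count is C_10. So Y = C_10 = 16796.
Dyck paths of semilength n (length 2n) are counted by C_n; here n = 4. So Z = C_4 = 14.
X + Y − Z = 9694845 + 16796 − 14 = 9711627.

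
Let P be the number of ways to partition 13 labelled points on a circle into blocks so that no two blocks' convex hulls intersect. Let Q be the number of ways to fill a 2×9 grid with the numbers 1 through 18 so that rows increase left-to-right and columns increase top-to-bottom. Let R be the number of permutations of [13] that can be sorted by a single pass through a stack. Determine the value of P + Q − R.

The non-crossing partitions of [13] form a lattice of size C_13. So P = C_13 = 742900.
By the hook-length formula (or a Dyck-path bijection), SYT of shape 2×9 number C_9. So Q = C_9 = 4862.
By Knuth's characterisation, the stack-sortable permutations of length 13 are the 231-avoiders, numbering C_13. So R = C_13 = 742900.
P + Q − R = 742900 + 4862 − 742900 = 4862.

4862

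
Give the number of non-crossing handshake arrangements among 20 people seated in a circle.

16796

With 20 = 2·10 people, non-crossing handshake pairings are non-crossing perfect matchings on a circle, counted by C_10.
C_10 = C(20,10)/11 = 184756/11 = 16796.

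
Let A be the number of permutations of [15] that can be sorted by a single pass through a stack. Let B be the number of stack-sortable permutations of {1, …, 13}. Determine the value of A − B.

Stack-sortable permutations are exactly the 231-avoiding ones, counted by C_n; here n = 15. So A = C_15 = 9694845.
By Knuth's characterisation, the stack-sortable permutations of length 13 are the 231-avoiders, numbering C_13. So B = C_13 = 742900.
A − B = 9694845 − 742900 = 8951945.

8951945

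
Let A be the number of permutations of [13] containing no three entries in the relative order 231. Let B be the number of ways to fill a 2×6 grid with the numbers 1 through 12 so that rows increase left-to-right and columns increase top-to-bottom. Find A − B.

For any fixed pattern of length 3, the pattern-avoiding permutations of [13] number C_13. So A = C_13 = 742900.
By the hook-length formula (or a Dyck-path bijection), SYT of shape 2×6 number C_6. So B = C_6 = 132.
A − B = 742900 − 132 = 742768.

742768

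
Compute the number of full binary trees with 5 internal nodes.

42

The number of full binary trees on 5 internal nodes is the Catalan number C_5.
C_5 = C_4 · 2(2·4+1)/(4+2) = 14 · 18/6 = 42.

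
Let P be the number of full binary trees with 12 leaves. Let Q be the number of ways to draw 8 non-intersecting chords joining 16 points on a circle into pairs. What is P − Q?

A full binary tree with L leaves has L−1 internal nodes and is counted by C_{L−1}; L = 12 gives C_11. So P = C_11 = 58786.
Non-crossing perfect matchings of 2n points on a circle are counted by C_n; with 16 points, n = 8. So Q = C_8 = 1430.
P − Q = 58786 − 1430 = 57356.

57356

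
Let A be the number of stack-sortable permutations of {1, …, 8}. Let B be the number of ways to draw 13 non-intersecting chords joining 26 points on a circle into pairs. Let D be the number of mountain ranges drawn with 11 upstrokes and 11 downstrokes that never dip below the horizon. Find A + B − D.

By Knuth's characterisation, the stack-sortable permutations of length 8 are the 231-avoiders, numbering C_8. So A = C_8 = 1430.
Non-crossing perfect matchings of 2n points on a circle are counted by C_n; with 26 points, n = 13. So B = C_13 = 742900.
A Dyck path with 11 up-steps and 11 down-steps has semilength 11, so there are C_11 of them. So D = C_11 = 58786.
A + B − D = 1430 + 742900 − 58786 = 685544.

685544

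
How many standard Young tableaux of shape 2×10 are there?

By the hook-length formula (or a Dyck-path bijection), SYT of shape 2×10 number C_10.
C_10 = C(20,10)/11 = 184756/11 = 16796.

16796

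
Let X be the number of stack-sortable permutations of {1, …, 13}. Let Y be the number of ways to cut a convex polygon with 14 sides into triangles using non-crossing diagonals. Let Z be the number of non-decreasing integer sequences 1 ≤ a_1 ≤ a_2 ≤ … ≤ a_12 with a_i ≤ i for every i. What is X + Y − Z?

Stack-sortable permutations are exactly the 231-avoiding ones, counted by C_n; here n = 13. So X = C_13 = 742900.
The number of triangulations of a 14-gon is the Catalan number C_12 (index = sides − 2). So Y = C_12 = 208012.
Such sub-staircase sequences of length n are counted by C_n; here n = 12. So Z = C_12 = 208012.
X + Y − Z = 742900 + 208012 − 208012 = 742900.

742900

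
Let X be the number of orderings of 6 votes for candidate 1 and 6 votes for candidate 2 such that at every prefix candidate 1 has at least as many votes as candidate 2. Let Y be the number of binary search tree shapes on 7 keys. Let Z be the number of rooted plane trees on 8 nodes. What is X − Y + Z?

Ballot sequences with n votes each where one side never trails are Dyck words, counted by C_n; here n = 6. So X = C_6 = 132.
Rooted binary trees with 7 nodes (each child slot possibly empty) number C_7. So Y = C_7 = 429.
A rooted plane tree on 8 nodes has 7 edges, and such trees are counted by C_7. So Z = C_7 = 429.
X − Y + Z = 132 − 429 + 429 = 132.

132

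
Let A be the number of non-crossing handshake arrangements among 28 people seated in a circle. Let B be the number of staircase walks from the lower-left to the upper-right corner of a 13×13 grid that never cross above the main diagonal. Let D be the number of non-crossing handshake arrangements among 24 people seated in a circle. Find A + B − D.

With 28 = 2·14 people, non-crossing handshake pairings are non-crossing perfect matchings on a circle, counted by C_14. So A = C_14 = 2674440.
Monotone paths in an n×n grid that stay weakly below the diagonal are counted by C_n; here n = 13. So B = C_13 = 742900.
Non-crossing handshake pairings of 2n people are counted by C_n; 24 people gives n = 12. So D = C_12 = 208012.
A + B − D = 2674440 + 742900 − 208012 = 3209328.

3209328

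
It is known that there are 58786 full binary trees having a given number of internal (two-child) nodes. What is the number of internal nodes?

11

Full binary trees with n internal nodes are counted by C_n, and C_11 = 58786.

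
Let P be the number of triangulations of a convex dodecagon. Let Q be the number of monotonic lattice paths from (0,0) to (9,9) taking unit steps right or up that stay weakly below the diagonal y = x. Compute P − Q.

Triangulations of a convex m-gon are counted by C_{m−2}; with m = 12 this is C_10. So P = C_10 = 16796.
Monotone paths in an n×n grid that stay weakly below the diagonal are counted by C_n; here n = 9. So Q = C_9 = 4862.
P − Q = 16796 − 4862 = 11934.

11934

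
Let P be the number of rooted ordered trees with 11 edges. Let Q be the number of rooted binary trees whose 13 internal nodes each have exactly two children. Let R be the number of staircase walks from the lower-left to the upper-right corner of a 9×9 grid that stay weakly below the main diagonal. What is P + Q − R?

796824

A rooted plane tree with 11 edges has 12 nodes, and the count is C_11. So P = C_11 = 58786.
Full binary trees with n internal nodes are counted by C_n; here n = 13. So Q = C_13 = 742900.
Sub-diagonal monotone paths from (0,0) to (9,9) biject with Dyck paths of semilength 9, giving C_9. So R = C_9 = 4862.
P + Q − R = 58786 + 742900 − 4862 = 796824.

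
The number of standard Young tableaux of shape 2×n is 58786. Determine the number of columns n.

11

Standard Young tableaux of shape 2×n are counted by C_n; 58786 = C_11.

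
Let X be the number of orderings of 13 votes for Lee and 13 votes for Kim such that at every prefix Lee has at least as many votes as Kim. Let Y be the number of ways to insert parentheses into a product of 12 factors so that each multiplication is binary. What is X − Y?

Reading a vote for the leader as '(' and for the other as ')' turns such a sequence into a balanced string of 13 pairs, so the count is C_13. So X = C_13 = 742900.
Ways to associate a product of 12 factors correspond to binary trees on 12 leaves, so the count is C_11. So Y = C_11 = 58786.
X − Y = 742900 − 58786 = 684114.

684114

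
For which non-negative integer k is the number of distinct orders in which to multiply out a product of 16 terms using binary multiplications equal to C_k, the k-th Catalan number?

Parenthesizations of m factors correspond to full binary trees with m leaves, counted by C_{m−1}; m = 16 gives C_15.

15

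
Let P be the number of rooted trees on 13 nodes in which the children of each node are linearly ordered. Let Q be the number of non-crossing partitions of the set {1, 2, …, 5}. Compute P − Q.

Rooted ordered (plane) trees on m nodes have m−1 edges and are counted by C_{m−1}; m = 13 gives C_12. So P = C_12 = 208012.
The non-crossing partitions of [5] form a lattice of size C_5. So Q = C_5 = 42.
P − Q = 208012 − 42 = 207970.

207970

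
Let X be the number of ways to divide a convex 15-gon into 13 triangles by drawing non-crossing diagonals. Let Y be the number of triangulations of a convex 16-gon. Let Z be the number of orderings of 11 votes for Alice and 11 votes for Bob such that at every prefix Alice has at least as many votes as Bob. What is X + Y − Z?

The number of triangulations of a 15-gon is the Catalan number C_13 (index = sides − 2). So X = C_13 = 742900.
The number of triangulations of a 16-gon is the Catalan number C_14 (index = sides − 2). So Y = C_14 = 2674440.
Ballot sequences with n votes each where one side never trails are Dyck words, counted by C_n; here n = 11. So Z = C_11 = 58786.
X + Y − Z = 742900 + 2674440 − 58786 = 3358554.

3358554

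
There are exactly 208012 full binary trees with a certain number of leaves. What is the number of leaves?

13

Full binary trees with L leaves are counted by C_{L−1}. The Catalan number equal to 208012 is C_12.
So the index is 12, and the number of leaves is 12 + 1 = 13.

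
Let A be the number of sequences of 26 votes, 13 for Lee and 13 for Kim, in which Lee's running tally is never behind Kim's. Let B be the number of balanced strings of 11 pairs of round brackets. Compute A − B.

Reading a vote for the leader as '(' and for the other as ')' turns such a sequence into a balanced string of 13 pairs, so the count is C_13. So A = C_13 = 742900.
Balanced strings of n pairs of brackets are counted by C_n; here n = 11. So B = C_11 = 58786.
A − B = 742900 − 58786 = 684114.

684114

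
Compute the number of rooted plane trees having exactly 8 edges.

Rooted ordered trees with n edges are counted by C_n; here n = 8.
C_8 = C(16,8)/9 = 12870/9 = 1430.

1430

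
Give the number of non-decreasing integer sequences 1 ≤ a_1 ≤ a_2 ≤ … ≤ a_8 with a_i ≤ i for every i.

Weakly increasing sequences with a_i ≤ i biject with Dyck paths of semilength 8, so there are C_8.
C_8 = C(16,8)/9 = 12870/9 = 1430.

1430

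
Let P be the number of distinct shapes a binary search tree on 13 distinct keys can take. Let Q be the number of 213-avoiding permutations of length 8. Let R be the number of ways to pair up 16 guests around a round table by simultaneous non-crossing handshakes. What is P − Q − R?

740040

There are C_n binary search tree shapes on n keys; with n = 13 that is C_13. So P = C_13 = 742900.
For any fixed pattern of length 3, the pattern-avoiding permutations of [8] number C_8. So Q = C_8 = 1430.
Non-crossing handshake pairings of 2n people are counted by C_n; 16 people gives n = 8. So R = C_8 = 1430.
P − Q − R = 742900 − 1430 − 1430 = 740040.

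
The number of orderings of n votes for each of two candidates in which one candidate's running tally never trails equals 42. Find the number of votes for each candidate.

Such ballot sequences with n votes each are counted by C_n, and C_5 = 42.

5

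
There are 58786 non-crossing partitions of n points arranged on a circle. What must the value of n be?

11

Non-crossing partitions of [n] are counted by C_n, and C_11 = 58786.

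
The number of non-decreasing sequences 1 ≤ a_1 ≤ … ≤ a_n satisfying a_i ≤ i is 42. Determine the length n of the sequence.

Such sub-staircase sequences of length n are counted by C_n. The Catalan number equal to 42 is C_5.

5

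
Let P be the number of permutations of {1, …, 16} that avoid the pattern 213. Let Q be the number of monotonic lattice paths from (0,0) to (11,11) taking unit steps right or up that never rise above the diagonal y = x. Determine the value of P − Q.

35298884

For any fixed pattern of length 3, the pattern-avoiding permutations of [16] number C_16. So P = C_16 = 35357670.
Sub-diagonal monotone paths from (0,0) to (11,11) biject with Dyck paths of semilength 11, giving C_11. So Q = C_11 = 58786.
P − Q = 35357670 − 58786 = 35298884.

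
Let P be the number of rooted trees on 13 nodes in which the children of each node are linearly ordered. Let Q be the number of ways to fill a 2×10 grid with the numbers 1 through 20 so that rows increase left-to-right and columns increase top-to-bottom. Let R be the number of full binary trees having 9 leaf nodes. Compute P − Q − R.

A rooted plane tree on 13 nodes has 12 edges, and such trees are counted by C_12. So P = C_12 = 208012.
By the hook-length formula (or a Dyck-path bijection), SYT of shape 2×10 number C_10. So Q = C_10 = 16796.
Full binary trees with 9 leaves have 9−1 = 8 internal nodes, so there are C_8 of them. So R = C_8 = 1430.
P − Q − R = 208012 − 16796 − 1430 = 189786.

189786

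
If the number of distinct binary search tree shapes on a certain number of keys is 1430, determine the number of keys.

Binary search tree shapes on n keys are counted by C_n. The Catalan number equal to 1430 is C_8.

8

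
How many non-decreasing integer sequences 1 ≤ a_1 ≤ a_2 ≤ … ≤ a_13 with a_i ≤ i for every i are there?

Such sub-staircase sequences of length n are counted by C_n; here n = 13.
C_13 = C_12 · 2(2·12+1)/(12+2) = 208012 · 50/14 = 742900.

742900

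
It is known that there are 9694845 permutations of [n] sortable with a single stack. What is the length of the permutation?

Stack-sortable permutations of [n] are counted by C_n. The Catalan number equal to 9694845 is C_15.

15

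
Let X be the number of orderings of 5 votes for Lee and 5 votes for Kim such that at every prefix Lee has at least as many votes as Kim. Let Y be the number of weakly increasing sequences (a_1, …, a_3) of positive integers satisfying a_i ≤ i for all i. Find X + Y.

Reading a vote for the leader as '(' and for the other as ')' turns such a sequence into a balanced string of 5 pairs, so the count is C_5. So X = C_5 = 42.
Weakly increasing sequences with a_i ≤ i biject with Dyck paths of semilength 3, so there are C_3. So Y = C_3 = 5.
X + Y = 42 + 5 = 47.

47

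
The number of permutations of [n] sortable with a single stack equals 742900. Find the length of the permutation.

Stack-sortable permutations of [n] are counted by C_n. Since C_13 = 742900, the index is 13.

13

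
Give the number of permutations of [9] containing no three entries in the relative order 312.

For any fixed pattern of length 3, the pattern-avoiding permutations of [9] number C_9.
C_9 = C(18,9)/10 = 48620/10 = 4862.

4862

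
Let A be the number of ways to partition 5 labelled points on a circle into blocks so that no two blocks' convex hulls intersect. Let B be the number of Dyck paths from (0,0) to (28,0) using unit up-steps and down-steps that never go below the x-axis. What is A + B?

Non-crossing partitions of an n-element set are counted by C_n; here n = 5. So A = C_5 = 42.
Paths of 14 up- and 14 down-steps that never dip below the axis are Dyck paths; their count is C_14. So B = C_14 = 2674440.
A + B = 42 + 2674440 = 2674482.

2674482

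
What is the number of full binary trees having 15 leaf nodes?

A full binary tree with L leaves has L−1 internal nodes and is counted by C_{L−1}; L = 15 gives C_14.
C_14 = C(28,14)/15 = 40116600/15 = 2674440.

2674440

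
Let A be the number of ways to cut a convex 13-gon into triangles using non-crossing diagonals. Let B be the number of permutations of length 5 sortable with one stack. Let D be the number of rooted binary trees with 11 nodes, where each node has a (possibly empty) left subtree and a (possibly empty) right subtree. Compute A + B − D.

Triangulations of a convex m-gon are counted by C_{m−2}; with m = 13 this is C_11. So A = C_11 = 58786.
Stack-sortable permutations are exactly the 231-avoiding ones, counted by C_n; here n = 5. So B = C_5 = 42.
There are C_n binary search tree shapes on n keys; with n = 11 that is C_11. So D = C_11 = 58786.
A + B − D = 58786 + 42 − 58786 = 42.

42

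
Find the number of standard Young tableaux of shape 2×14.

By the hook-length formula (or a Dyck-path bijection), SYT of shape 2×14 number C_14.
C_14 = C_13 · 2(2·13+1)/(13+2) = 742900 · 54/15 = 2674440.

2674440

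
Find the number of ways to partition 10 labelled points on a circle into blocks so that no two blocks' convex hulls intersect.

16796

The non-crossing partitions of [10] form a lattice of size C_10.
C_10 = 16796.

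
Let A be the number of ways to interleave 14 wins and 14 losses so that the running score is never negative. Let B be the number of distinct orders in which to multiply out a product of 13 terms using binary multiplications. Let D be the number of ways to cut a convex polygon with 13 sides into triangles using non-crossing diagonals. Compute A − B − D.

2407642

Reading a vote for the leader as '(' and for the other as ')' turns such a sequence into a balanced string of 14 pairs, so the count is C_14. So A = C_14 = 2674440.
Ways to associate a product of 13 factors correspond to binary trees on 13 leaves, so the count is C_12. So B = C_12 = 208012.
The number of triangulations of a 13-gon is the Catalan number C_11 (index = sides − 2). So D = C_11 = 58786.
A − B − D = 2674440 − 208012 − 58786 = 2407642.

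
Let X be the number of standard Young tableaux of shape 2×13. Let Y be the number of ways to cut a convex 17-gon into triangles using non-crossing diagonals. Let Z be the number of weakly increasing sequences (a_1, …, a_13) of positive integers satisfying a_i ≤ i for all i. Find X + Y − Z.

9694845

By the hook-length formula (or a Dyck-path bijection), SYT of shape 2×13 number C_13. So X = C_13 = 742900.
The number of triangulations of a 17-gon is the Catalan number C_15 (index = sides − 2). So Y = C_15 = 9694845.
Such sub-staircase sequences of length n are counted by C_n; here n = 13. So Z = C_13 = 742900.
X + Y − Z = 742900 + 9694845 − 742900 = 9694845.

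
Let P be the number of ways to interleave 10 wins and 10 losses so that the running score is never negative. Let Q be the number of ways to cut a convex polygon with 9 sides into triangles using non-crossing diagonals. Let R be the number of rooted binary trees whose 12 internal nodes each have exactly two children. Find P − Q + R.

224379

Ballot sequences with n votes each where one side never trails are Dyck words, counted by C_n; here n = 10. So P = C_10 = 16796.
Triangulations of a convex m-gon are counted by C_{m−2}; with m = 9 this is C_7. So Q = C_7 = 429.
Full binary trees with n internal nodes are counted by C_n; here n = 12. So R = C_12 = 208012.
P − Q + R = 16796 − 429 + 208012 = 224379.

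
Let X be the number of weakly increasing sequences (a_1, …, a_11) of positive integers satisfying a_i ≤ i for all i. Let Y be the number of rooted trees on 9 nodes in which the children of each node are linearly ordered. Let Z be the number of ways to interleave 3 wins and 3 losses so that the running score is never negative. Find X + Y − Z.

Such sub-staircase sequences of length n are counted by C_n; here n = 11. So X = C_11 = 58786.
A rooted plane tree on 9 nodes has 8 edges, and such trees are counted by C_8. So Y = C_8 = 1430.
Reading a vote for the leader as '(' and for the other as ')' turns such a sequence into a balanced string of 3 pairs, so the count is C_3. So Z = C_3 = 5.
X + Y − Z = 58786 + 1430 − 5 = 60211.

60211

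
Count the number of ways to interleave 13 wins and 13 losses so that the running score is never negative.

Ballot sequences with n votes each where one side never trails are Dyck words, counted by C_n; here n = 13.
C_13 = C_12 · 2(2·12+1)/(12+2) = 208012 · 50/14 = 742900.

742900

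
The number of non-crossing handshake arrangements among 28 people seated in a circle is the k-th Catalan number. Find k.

With 28 = 2·14 people, non-crossing handshake pairings are non-crossing perfect matchings on a circle, counted by C_14.

14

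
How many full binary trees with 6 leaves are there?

42

A full binary tree with L leaves has L−1 internal nodes and is counted by C_{L−1}; L = 6 gives C_5.
C_5 = 42.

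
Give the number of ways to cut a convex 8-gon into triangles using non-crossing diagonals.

132

The number of triangulations of an 8-gon is the Catalan number C_6 (index = sides − 2).
C_6 = 132.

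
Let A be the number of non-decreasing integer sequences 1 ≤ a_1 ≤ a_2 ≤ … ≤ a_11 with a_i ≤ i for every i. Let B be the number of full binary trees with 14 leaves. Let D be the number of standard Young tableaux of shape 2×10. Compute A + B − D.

784890

Such sub-staircase sequences of length n are counted by C_n; here n = 11. So A = C_11 = 58786.
A full binary tree with L leaves has L−1 internal nodes and is counted by C_{L−1}; L = 14 gives C_13. So B = C_13 = 742900.
By the hook-length formula (or a Dyck-path bijection), SYT of shape 2×10 number C_10. So D = C_10 = 16796.
A + B − D = 58786 + 742900 − 16796 = 784890.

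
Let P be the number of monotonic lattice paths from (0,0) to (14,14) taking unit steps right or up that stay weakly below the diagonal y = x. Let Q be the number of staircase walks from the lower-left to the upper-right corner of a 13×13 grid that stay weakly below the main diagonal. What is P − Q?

Sub-diagonal monotone paths from (0,0) to (14,14) biject with Dyck paths of semilength 14, giving C_14. So P = C_14 = 2674440.
Sub-diagonal monotone paths from (0,0) to (13,13) biject with Dyck paths of semilength 13, giving C_13. So Q = C_13 = 742900.
P − Q = 2674440 − 742900 = 1931540.

1931540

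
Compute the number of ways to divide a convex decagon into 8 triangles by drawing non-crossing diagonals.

The number of triangulations of a 10-gon is the Catalan number C_8 (index = sides − 2).
C_8 = C(16,8)/9 = 12870/9 = 1430.

1430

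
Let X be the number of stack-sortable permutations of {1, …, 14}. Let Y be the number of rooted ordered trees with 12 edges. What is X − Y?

2466428

By Knuth's characterisation, the stack-sortable permutations of length 14 are the 231-avoiders, numbering C_14. So X = C_14 = 2674440.
A rooted plane tree with 12 edges has 13 nodes, and the count is C_12. So Y = C_12 = 208012.
X − Y = 2674440 − 208012 = 2466428.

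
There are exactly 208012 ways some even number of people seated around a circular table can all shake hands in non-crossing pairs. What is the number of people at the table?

Non-crossing handshake pairings of 2n people are counted by C_n. The Catalan number equal to 208012 is C_12.
So n = 12, and there are 2n = 24 people.

24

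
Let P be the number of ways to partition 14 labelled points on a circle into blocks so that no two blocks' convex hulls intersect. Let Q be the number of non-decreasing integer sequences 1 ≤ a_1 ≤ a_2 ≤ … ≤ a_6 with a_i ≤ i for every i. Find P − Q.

2674308

The non-crossing partitions of [14] form a lattice of size C_14. So P = C_14 = 2674440.
Weakly increasing sequences with a_i ≤ i biject with Dyck paths of semilength 6, so there are C_6. So Q = C_6 = 132.
P − Q = 2674440 − 132 = 2674308.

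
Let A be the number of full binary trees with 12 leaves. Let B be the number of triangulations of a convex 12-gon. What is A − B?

41990

A full binary tree with L leaves has L−1 internal nodes and is counted by C_{L−1}; L = 12 gives C_11. So A = C_11 = 58786.
Triangulations of a convex m-gon are counted by C_{m−2}; with m = 12 this is C_10. So B = C_10 = 16796.
A − B = 58786 − 16796 = 41990.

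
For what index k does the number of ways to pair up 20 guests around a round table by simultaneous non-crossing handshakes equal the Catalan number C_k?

10

Non-crossing handshake pairings of 2n people are counted by C_n; 20 people gives n = 10.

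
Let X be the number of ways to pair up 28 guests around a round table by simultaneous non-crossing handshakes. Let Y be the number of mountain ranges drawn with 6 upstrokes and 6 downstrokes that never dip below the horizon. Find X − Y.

With 28 = 2·14 people, non-crossing handshake pairings are non-crossing perfect matchings on a circle, counted by C_14. So X = C_14 = 2674440.
Paths of 6 up- and 6 down-steps that never dip below the axis are Dyck paths; their count is C_6. So Y = C_6 = 132.
X − Y = 2674440 − 132 = 2674308.

2674308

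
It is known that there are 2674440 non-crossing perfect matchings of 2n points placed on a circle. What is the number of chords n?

Non-crossing pairings of 2n points on a circle are counted by C_n. The Catalan number equal to 2674440 is C_14.

14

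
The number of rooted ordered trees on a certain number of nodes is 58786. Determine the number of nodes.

12

Rooted ordered trees on m nodes are counted by C_{m−1}. Since C_11 = 58786, the index is 11.
So the index is 11, and the number of nodes is 11 + 1 = 12.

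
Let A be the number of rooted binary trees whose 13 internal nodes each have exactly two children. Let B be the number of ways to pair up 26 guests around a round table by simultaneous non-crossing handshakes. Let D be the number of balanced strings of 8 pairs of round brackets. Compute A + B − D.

The number of full binary trees on 13 internal nodes is the Catalan number C_13. So A = C_13 = 742900.
With 26 = 2·13 people, non-crossing handshake pairings are non-crossing perfect matchings on a circle, counted by C_13. So B = C_13 = 742900.
A balanced arrangement of 8 bracket pairs is a Dyck word of semilength 8, so the count is C_8. So D = C_8 = 1430.
A + B − D = 742900 + 742900 − 1430 = 1484370.

1484370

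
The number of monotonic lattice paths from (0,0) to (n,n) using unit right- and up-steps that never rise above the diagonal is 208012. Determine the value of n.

Such diagonal-avoiding paths in an n×n grid are counted by C_n. Since C_12 = 208012, the index is 12.

12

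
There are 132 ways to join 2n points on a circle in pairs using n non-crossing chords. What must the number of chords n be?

Non-crossing pairings of 2n points on a circle are counted by C_n. The Catalan number equal to 132 is C_6.

6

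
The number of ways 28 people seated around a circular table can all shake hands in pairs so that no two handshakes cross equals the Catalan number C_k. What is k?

With 28 = 2·14 people, non-crossing handshake pairings are non-crossing perfect matchings on a circle, counted by C_14.

14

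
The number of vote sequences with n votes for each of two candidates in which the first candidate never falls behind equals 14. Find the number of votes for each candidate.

Such ballot sequences with n votes each are counted by C_n; 14 = C_4.

4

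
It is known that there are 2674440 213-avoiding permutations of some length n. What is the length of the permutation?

Permutations of [n] avoiding a fixed length-3 pattern are counted by C_n, and C_14 = 2674440.

14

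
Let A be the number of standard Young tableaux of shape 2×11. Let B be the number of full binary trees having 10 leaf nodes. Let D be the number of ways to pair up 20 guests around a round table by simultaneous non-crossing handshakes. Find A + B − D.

46852

Standard Young tableaux of shape 2×n are counted by C_n; here n = 11. So A = C_11 = 58786.
Full binary trees with 10 leaves have 10−1 = 9 internal nodes, so there are C_9 of them. So B = C_9 = 4862.
With 20 = 2·10 people, non-crossing handshake pairings are non-crossing perfect matchings on a circle, counted by C_10. So D = C_10 = 16796.
A + B − D = 58786 + 4862 − 16796 = 46852.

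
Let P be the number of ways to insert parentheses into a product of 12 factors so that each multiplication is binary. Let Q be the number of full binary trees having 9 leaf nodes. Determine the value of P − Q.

Bracketing 12 factors into binary products is counted by C_{12−1} = C_11. So P = C_11 = 58786.
Full binary trees with 9 leaves have 9−1 = 8 internal nodes, so there are C_8 of them. So Q = C_8 = 1430.
P − Q = 58786 − 1430 = 57356.

57356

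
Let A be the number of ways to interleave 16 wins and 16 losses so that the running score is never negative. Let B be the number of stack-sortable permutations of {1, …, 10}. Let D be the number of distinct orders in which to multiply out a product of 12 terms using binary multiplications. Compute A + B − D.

Ballot sequences with n votes each where one side never trails are Dyck words, counted by C_n; here n = 16. So A = C_16 = 35357670.
Stack-sortable permutations are exactly the 231-avoiding ones, counted by C_n; here n = 10. So B = C_10 = 16796.
Parenthesizations of m factors correspond to full binary trees with m leaves, counted by C_{m−1}; m = 12 gives C_11. So D = C_11 = 58786.
A + B − D = 35357670 + 16796 − 58786 = 35315680.

35315680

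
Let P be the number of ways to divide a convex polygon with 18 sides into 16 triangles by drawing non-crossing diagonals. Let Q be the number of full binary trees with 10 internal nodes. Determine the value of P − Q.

35340874

The number of triangulations of an 18-gon is the Catalan number C_16 (index = sides − 2). So P = C_16 = 35357670.
Full binary trees with n internal nodes are counted by C_n; here n = 10. So Q = C_10 = 16796.
P − Q = 35357670 − 16796 = 35340874.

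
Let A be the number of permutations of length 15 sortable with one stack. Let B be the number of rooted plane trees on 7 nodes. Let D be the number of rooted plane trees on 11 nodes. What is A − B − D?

9677917

By Knuth's characterisation, the stack-sortable permutations of length 15 are the 231-avoiders, numbering C_15. So A = C_15 = 9694845.
Rooted ordered (plane) trees on m nodes have m−1 edges and are counted by C_{m−1}; m = 7 gives C_6. So B = C_6 = 132.
Rooted ordered (plane) trees on m nodes have m−1 edges and are counted by C_{m−1}; m = 11 gives C_10. So D = C_10 = 16796.
A − B − D = 9694845 − 132 − 16796 = 9677917.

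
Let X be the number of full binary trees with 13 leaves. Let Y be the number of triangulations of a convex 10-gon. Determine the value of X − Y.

A full binary tree with L leaves has L−1 internal nodes and is counted by C_{L−1}; L = 13 gives C_12. So X = C_12 = 208012.
A convex 10-gon is triangulated into 8 triangles, and the number of such triangulations is the Catalan number C_{10−2} = C_8. So Y = C_8 = 1430.
X − Y = 208012 − 1430 = 206582.

206582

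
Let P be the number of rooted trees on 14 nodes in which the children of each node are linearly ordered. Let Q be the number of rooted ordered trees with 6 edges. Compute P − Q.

742768

Rooted ordered (plane) trees on m nodes have m−1 edges and are counted by C_{m−1}; m = 14 gives C_13. So P = C_13 = 742900.
A rooted plane tree with 6 edges has 7 nodes, and the count is C_6. So Q = C_6 = 132.
P − Q = 742900 − 132 = 742768.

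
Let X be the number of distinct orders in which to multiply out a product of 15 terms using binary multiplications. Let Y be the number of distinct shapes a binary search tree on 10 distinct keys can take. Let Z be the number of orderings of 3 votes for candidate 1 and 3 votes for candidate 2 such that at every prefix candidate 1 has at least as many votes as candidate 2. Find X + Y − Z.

Parenthesizations of m factors correspond to full binary trees with m leaves, counted by C_{m−1}; m = 15 gives C_14. So X = C_14 = 2674440.
Rooted binary trees with 10 nodes (each child slot possibly empty) number C_10. So Y = C_10 = 16796.
Reading a vote for the leader as '(' and for the other as ')' turns such a sequence into a balanced string of 3 pairs, so the count is C_3. So Z = C_3 = 5.
X + Y − Z = 2674440 + 16796 − 5 = 2691231.

2691231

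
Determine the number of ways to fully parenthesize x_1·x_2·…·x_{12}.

Parenthesizations of m factors correspond to full binary trees with m leaves, counted by C_{m−1}; m = 12 gives C_11.
C_11 = C(22,11)/12 = 705432/12 = 58786.

58786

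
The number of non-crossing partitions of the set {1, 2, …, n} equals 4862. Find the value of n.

Non-crossing partitions of [n] are counted by C_n, and C_9 = 4862.

9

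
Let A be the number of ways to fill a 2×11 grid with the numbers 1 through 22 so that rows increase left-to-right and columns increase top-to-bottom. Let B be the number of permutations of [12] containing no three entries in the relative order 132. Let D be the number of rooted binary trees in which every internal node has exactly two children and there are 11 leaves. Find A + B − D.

By the hook-length formula (or a Dyck-path bijection), SYT of shape 2×11 number C_11. So A = C_11 = 58786.
For any fixed pattern of length 3, the pattern-avoiding permutations of [12] number C_12. So B = C_12 = 208012.
Full binary trees with 11 leaves have 11−1 = 10 internal nodes, so there are C_10 of them. So D = C_10 = 16796.
A + B − D = 58786 + 208012 − 16796 = 250002.

250002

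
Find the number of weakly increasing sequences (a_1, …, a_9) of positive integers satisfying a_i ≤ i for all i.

4862

Such sub-staircase sequences of length n are counted by C_n; here n = 9.
C_9 = C(18,9)/10 = 48620/10 = 4862.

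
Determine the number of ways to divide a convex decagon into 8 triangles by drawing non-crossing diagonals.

1430

Triangulations of a convex m-gon are counted by C_{m−2}; with m = 10 this is C_8.
C_8 = C(16,8)/9 = 12870/9 = 1430.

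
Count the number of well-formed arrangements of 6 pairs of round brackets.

A balanced arrangement of 6 bracket pairs is a Dyck word of semilength 6, so the count is C_6.
C_6 = C(12,6)/7 = 924/7 = 132.

132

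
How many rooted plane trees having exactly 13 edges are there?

Rooted ordered trees with n edges are counted by C_n; here n = 13.
C_13 = C(26,13)/14 = 10400600/14 = 742900.

742900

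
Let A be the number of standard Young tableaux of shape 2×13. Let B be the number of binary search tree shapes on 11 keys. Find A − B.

684114

By the hook-length formula (or a Dyck-path bijection), SYT of shape 2×13 number C_13. So A = C_13 = 742900.
There are C_n binary search tree shapes on n keys; with n = 11 that is C_11. So B = C_11 = 58786.
A − B = 742900 − 58786 = 684114.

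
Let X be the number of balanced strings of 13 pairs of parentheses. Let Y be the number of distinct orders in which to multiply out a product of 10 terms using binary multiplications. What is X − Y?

738038

A balanced arrangement of 13 bracket pairs is a Dyck word of semilength 13, so the count is C_13. So X = C_13 = 742900.
Ways to associate a product of 10 factors correspond to binary trees on 10 leaves, so the count is C_9. So Y = C_9 = 4862.
X − Y = 742900 − 4862 = 738038.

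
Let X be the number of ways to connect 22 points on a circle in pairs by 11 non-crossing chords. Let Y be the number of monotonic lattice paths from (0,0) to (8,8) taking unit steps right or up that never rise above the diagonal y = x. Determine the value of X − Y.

Non-crossing perfect matchings of 2n points on a circle are counted by C_n; with 22 points, n = 11. So X = C_11 = 58786.
Sub-diagonal monotone paths from (0,0) to (8,8) biject with Dyck paths of semilength 8, giving C_8. So Y = C_8 = 1430.
X − Y = 58786 − 1430 = 57356.

57356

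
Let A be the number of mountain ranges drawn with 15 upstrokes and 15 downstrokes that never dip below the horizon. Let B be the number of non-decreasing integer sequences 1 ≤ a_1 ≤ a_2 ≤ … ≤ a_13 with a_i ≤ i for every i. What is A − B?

Dyck paths of semilength n (length 2n) are counted by C_n; here n = 15. So A = C_15 = 9694845.
Such sub-staircase sequences of length n are counted by C_n; here n = 13. So B = C_13 = 742900.
A − B = 9694845 − 742900 = 8951945.

8951945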